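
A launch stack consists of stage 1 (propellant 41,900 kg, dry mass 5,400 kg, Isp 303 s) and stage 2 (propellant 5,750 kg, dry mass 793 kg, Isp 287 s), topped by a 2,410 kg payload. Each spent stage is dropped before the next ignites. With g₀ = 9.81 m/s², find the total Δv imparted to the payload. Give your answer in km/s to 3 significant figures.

Δv ≈ 6.95 km/s

Ignition mass of stage 1 = 41,900+5,400 + 5,750+793 + 2,410 = 56,253 kg.
Stage 1: m₀ = 56,253 kg, m_f = 56,253 − 41,900 = 14,353 kg; Δv = 303×9.81×ln(3.919) = 2972.4×1.3659 ≈ 4060 m/s.
Stage 2: m₀ = 8,953 kg, m_f = 8,953 − 5,750 = 3,203 kg; Δv = 287×9.81×ln(2.795) = 2815.5×1.0279 ≈ 2894 m/s.
Total Δv = 4060 + 2894 = 6954 m/s.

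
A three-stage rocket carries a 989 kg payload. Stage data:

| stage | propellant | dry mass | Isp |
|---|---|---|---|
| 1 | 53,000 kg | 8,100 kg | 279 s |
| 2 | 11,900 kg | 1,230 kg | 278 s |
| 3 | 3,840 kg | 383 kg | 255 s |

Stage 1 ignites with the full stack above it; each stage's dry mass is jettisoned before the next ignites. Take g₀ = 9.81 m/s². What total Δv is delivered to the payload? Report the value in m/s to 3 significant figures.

Ignition mass of stage 1 = 53,000+8,100 + 11,900+1,230 + 3,840+383 + 989 = 79,442 kg.
Stage 1: m₀ = 79,442 kg, m_f = 79,442 − 53,000 = 26,442 kg; Δv = 279×9.81×ln(3.004) = 2737.0×1.1001 ≈ 3011 m/s.
Stage 2: m₀ = 18,342 kg, m_f = 18,342 − 11,900 = 6,442 kg; Δv = 278×9.81×ln(2.847) = 2727.2×1.0464 ≈ 2854 m/s.
Stage 3: m₀ = 5,212 kg, m_f = 5,212 − 3,840 = 1,372 kg; Δv = 255×9.81×ln(3.799) = 2501.6×1.3347 ≈ 3339 m/s.
Total Δv = 3011 + 2854 + 3339 = 9204 m/s.

Δv ≈ 9200 m/s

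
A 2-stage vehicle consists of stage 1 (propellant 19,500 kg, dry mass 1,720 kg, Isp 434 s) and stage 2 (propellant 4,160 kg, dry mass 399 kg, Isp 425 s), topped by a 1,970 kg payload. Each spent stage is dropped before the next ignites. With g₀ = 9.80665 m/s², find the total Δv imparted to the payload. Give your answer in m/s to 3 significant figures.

Ignition mass of stage 1 = 19,500+1,720 + 4,160+399 + 1,970 = 27,749 kg.
Stage 1: m₀ = 27,749 kg, m_f = 27,749 − 19,500 = 8,249 kg; Δv = 434×9.80665×ln(3.364) = 4256.1×1.2131 ≈ 5163 m/s.
Stage 2: m₀ = 6,529 kg, m_f = 6,529 − 4,160 = 2,369 kg; Δv = 425×9.80665×ln(2.756) = 4167.8×1.0138 ≈ 4225 m/s.
Total Δv = 5163 + 4225 = 9388 m/s.

Δv ≈ 9390 m/s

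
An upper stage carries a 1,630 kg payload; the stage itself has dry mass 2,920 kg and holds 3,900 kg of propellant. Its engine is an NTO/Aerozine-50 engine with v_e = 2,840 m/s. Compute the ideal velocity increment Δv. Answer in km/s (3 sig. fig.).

m₀ = payload + dry + propellant = 1,630 + 2,920 + 3,900 = 8,450 kg.
m_f = payload + dry = 1,630 + 2,920 = 4,550 kg.
Δv = v_e · ln(m₀/m_f) = 2840.0 × ln(1.857) = 2840.0 × 0.6190 ≈ 1758.1 m/s.

Δv ≈ 1.76 km/s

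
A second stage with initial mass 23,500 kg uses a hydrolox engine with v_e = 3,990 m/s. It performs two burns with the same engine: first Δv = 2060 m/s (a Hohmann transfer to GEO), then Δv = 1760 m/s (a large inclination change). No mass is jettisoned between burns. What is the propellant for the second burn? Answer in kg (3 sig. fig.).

After the first burn: m = 23500 × exp(−2060/3990.0) = 23500 × 0.59673 = 14,023.2 kg.
After the second burn: m = 14,023.2 × exp(−1760/3990.0) = 14,023.2 × 0.64333 = 9,021.55 kg.
Second-burn propellant = 14,023.2 − 9,021.55 = 5,001.65 kg.

propellant for the second burn ≈ 5000 kg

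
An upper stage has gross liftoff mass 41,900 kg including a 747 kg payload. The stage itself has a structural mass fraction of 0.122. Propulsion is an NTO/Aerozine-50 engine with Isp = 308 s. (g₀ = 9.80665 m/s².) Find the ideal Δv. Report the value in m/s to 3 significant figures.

Stage wet mass = m₀ − payload = 41,900 − 747 = 41,153 kg.
Stage dry mass = ε × stage wet mass = 0.122 × 41,153 = 5,020.67 kg.
Burnout mass m_f = stage dry + payload = 5,020.67 + 747 = 5,767.67 kg.
v_e = Isp · g₀ = 308 × 9.80665 = 3020.4 m/s.
Using Δv = v_e ln(m₀/m_f): Δv = v_e · ln(41,900/5,767.67) = 3020.4 × ln(7.265) = 3020.4 × 1.9830 ≈ 5990 m/s.

Δv ≈ 5990 m/s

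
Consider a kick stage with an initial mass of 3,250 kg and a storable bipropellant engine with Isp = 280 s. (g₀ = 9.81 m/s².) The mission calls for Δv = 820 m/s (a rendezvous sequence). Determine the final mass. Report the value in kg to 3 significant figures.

v_e = Isp · g₀ = 280 × 9.81 = 2746.8 m/s.
Using Δv = v_e ln(m₀/m_f): m₀/m_f = exp(Δv / v_e) = exp(820 / 2746.8) = exp(0.2985) = 1.3479.
m_f = m₀ / 1.3479 = 3,250 / 1.3479 = 2,411.16 kg.

final mass ≈ 2410 kg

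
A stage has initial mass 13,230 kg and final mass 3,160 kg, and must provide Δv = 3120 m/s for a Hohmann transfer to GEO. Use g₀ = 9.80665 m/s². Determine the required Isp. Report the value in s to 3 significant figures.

Isp ≈ 222 s

ln(m₀/m_f) = ln(13230/3160) = ln(4.187) = 1.4319.
Rocket equation: v_e = Δv / ln(m₀/m_f) = 3120 / 1.4319 = 2178.9 m/s.
Isp = v_e / g₀ = 2178.9 / 9.80665 = 222.2 s.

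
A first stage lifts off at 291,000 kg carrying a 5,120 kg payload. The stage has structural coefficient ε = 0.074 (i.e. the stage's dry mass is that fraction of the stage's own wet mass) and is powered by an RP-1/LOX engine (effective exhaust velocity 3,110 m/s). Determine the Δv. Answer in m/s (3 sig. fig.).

Stage wet mass = m₀ − payload = 291,000 − 5,120 = 285,880 kg.
Stage dry mass = ε × stage wet mass = 0.074 × 285,880 = 21,155.1 kg.
Burnout mass m_f = stage dry + payload = 21,155.1 + 5,120 = 26,275.1 kg.
Δv = v_e · ln(291,000/26,275.1) = 3110.0 × ln(11.08) = 3110.0 × 2.4047 ≈ 7479 m/s.

Δv ≈ 7480 m/s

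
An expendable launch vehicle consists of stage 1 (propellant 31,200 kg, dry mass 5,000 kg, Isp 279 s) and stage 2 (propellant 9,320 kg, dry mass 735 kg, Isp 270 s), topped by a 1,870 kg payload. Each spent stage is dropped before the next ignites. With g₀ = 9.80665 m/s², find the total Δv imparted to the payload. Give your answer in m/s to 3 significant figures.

Δv ≈ 6890 m/s

Ignition mass of stage 1 = 31,200+5,000 + 9,320+735 + 1,870 = 48,125 kg.
Stage 1: m₀ = 48,125 kg, m_f = 48,125 − 31,200 = 16,925 kg; Δv = 279×9.80665×ln(2.843) = 2736.1×1.0450 ≈ 2859 m/s.
Stage 2: m₀ = 11,925 kg, m_f = 11,925 − 9,320 = 2,605 kg; Δv = 270×9.80665×ln(4.578) = 2647.8×1.5212 ≈ 4028 m/s.
Total Δv = 2859 + 4028 = 6887 m/s.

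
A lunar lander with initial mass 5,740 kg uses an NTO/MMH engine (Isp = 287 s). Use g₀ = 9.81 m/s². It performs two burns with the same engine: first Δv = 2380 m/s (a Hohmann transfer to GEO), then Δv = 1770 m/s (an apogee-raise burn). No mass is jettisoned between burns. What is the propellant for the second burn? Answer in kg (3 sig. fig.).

v_e = Isp · g₀ = 287 × 9.81 = 2815.5 m/s.
After the first burn: m = 5740 × exp(−2380/2815.5) = 5740 × 0.42942 = 2,464.87 kg.
After the second burn: m = 2,464.87 × exp(−1770/2815.5) = 2,464.87 × 0.53330 = 1,314.52 kg.
Second-burn propellant = 2,464.87 − 1,314.52 = 1,150.35 kg.

propellant for the second burn ≈ 1150 kg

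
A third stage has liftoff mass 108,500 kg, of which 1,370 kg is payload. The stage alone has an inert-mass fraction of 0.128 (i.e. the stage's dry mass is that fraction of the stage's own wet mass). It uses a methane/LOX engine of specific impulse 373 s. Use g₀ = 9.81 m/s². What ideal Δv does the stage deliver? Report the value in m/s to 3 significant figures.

Stage wet mass = m₀ − payload = 108,500 − 1,370 = 107,130 kg.
Stage dry mass = ε × stage wet mass = 0.128 × 107,130 = 13,712.6 kg.
Burnout mass m_f = stage dry + payload = 13,712.6 + 1,370 = 15,082.6 kg.
v_e = Isp · g₀ = 373 × 9.81 = 3659.1 m/s.
From the ideal rocket equation, Δv = v_e · ln(108,500/15,082.6) = 3659.1 × ln(7.194) = 3659.1 × 1.9732 ≈ 7220 m/s.

Δv ≈ 7220 m/s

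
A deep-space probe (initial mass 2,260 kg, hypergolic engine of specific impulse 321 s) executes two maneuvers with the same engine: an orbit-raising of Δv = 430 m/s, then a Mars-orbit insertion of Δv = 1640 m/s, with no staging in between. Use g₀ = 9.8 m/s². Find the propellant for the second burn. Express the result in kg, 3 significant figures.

propellant for the second burn ≈ 801 kg

v_e = Isp · g₀ = 321 × 9.8 = 3145.8 m/s.
After the first burn: m = 2260 × exp(−430/3145.8) = 2260 × 0.87224 = 1,971.26 kg.
After the second burn: m = 1,971.26 × exp(−1640/3145.8) = 1,971.26 × 0.59373 = 1,170.4 kg.
Second-burn propellant = 1,971.26 − 1,170.4 = 800.86 kg.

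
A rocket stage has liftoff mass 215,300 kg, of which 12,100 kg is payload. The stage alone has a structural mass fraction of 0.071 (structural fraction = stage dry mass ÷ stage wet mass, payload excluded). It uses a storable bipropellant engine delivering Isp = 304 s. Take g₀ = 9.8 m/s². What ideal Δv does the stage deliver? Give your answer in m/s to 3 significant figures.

Δv ≈ 6240 m/s

Stage wet mass = m₀ − payload = 215,300 − 12,100 = 203,200 kg.
Stage dry mass = ε × stage wet mass = 0.071 × 203,200 = 14,427.2 kg.
Burnout mass m_f = stage dry + payload = 14,427.2 + 12,100 = 26,527.2 kg.
v_e = Isp · g₀ = 304 × 9.8 = 2979.2 m/s.
Δv = v_e · ln(215,300/26,527.2) = 2979.2 × ln(8.116) = 2979.2 × 2.0939 ≈ 6238 m/s.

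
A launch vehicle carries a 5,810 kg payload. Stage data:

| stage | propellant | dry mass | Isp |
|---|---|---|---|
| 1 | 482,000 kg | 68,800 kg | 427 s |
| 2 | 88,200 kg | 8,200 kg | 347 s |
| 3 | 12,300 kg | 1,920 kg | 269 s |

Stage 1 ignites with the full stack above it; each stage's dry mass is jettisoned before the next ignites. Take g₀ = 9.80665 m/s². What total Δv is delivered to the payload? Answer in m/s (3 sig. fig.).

Δv ≈ 12700 m/s

Ignition mass of stage 1 = 482,000+68,800 + 88,200+8,200 + 12,300+1,920 + 5,810 = 667,230 kg.
Stage 1: m₀ = 667,230 kg, m_f = 667,230 − 482,000 = 185,230 kg; Δv = 427×9.80665×ln(3.602) = 4187.4×1.2815 ≈ 5366 m/s.
Stage 2: m₀ = 116,430 kg, m_f = 116,430 − 88,200 = 28,230 kg; Δv = 347×9.80665×ln(4.124) = 3402.9×1.4169 ≈ 4822 m/s.
Stage 3: m₀ = 20,030 kg, m_f = 20,030 − 12,300 = 7,730 kg; Δv = 269×9.80665×ln(2.591) = 2638.0×0.9521 ≈ 2512 m/s.
Total Δv = 5366 + 4822 + 2512 = 12700 m/s.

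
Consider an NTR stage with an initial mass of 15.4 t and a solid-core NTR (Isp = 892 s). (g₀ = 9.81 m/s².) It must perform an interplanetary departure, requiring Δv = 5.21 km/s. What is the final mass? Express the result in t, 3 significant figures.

final mass ≈ 8.49 t

v_e = Isp · g₀ = 892 × 9.81 = 8750.5 m/s.
m₀/m_f = exp(Δv / v_e) = exp(5210 / 8750.5) = exp(0.5954) = 1.8137.
m_f = m₀ / 1.8137 = 15.4 / 1.8137 = 8.49093 t.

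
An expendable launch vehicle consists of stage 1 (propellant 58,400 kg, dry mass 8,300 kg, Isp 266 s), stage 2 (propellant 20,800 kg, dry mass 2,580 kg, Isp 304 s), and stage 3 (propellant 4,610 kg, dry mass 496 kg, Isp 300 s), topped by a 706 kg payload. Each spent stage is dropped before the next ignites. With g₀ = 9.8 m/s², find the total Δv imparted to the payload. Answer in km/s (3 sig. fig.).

Δv ≈ 10.8 km/s

Ignition mass of stage 1 = 58,400+8,300 + 20,800+2,580 + 4,610+496 + 706 = 95,892 kg.
Stage 1: m₀ = 95,892 kg, m_f = 95,892 − 58,400 = 37,492 kg; Δv = 266×9.8×ln(2.558) = 2606.8×0.9391 ≈ 2448 m/s.
Stage 2: m₀ = 29,192 kg, m_f = 29,192 − 20,800 = 8,392 kg; Δv = 304×9.8×ln(3.479) = 2979.2×1.2466 ≈ 3714 m/s.
Stage 3: m₀ = 5,812 kg, m_f = 5,812 − 4,610 = 1,202 kg; Δv = 300×9.8×ln(4.835) = 2940.0×1.5759 ≈ 4633 m/s.
Total Δv = 2448 + 3714 + 4633 = 10795 m/s.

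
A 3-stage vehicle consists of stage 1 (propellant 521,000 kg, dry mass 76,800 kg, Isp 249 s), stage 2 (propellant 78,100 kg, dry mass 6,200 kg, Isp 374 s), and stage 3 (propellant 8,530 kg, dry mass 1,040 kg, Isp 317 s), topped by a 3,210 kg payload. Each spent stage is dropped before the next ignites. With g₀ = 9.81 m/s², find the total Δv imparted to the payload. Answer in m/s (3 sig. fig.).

Δv ≈ 12800 m/s

Ignition mass of stage 1 = 521,000+76,800 + 78,100+6,200 + 8,530+1,040 + 3,210 = 694,880 kg.
Stage 1: m₀ = 694,880 kg, m_f = 694,880 − 521,000 = 173,880 kg; Δv = 249×9.81×ln(3.996) = 2442.7×1.3854 ≈ 3384 m/s.
Stage 2: m₀ = 97,080 kg, m_f = 97,080 − 78,100 = 18,980 kg; Δv = 374×9.81×ln(5.115) = 3668.9×1.6321 ≈ 5988 m/s.
Stage 3: m₀ = 12,780 kg, m_f = 12,780 − 8,530 = 4,250 kg; Δv = 317×9.81×ln(3.007) = 3109.8×1.1010 ≈ 3424 m/s.
Total Δv = 3384 + 5988 + 3424 = 12796 m/s.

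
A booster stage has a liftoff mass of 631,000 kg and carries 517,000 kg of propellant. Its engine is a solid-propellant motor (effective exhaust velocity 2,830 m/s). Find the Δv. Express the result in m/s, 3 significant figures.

Δv ≈ 4840 m/s

m_f = m₀ − m_prop = 631,000 − 517,000 = 114,000 kg.
By the Tsiolkovsky rocket equation, Δv = v_e · ln(m₀/m_f) = 2830.0 × ln(5.535) = 2830.0 × 1.7111 ≈ 4842.4 m/s.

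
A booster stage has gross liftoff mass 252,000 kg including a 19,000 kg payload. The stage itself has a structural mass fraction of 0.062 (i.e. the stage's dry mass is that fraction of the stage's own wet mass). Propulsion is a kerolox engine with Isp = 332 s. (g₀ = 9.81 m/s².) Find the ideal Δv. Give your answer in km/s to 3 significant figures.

Δv ≈ 6.58 km/s

Stage wet mass = m₀ − payload = 252,000 − 19,000 = 233,000 kg.
Stage dry mass = ε × stage wet mass = 0.062 × 233,000 = 14,446 kg.
Burnout mass m_f = stage dry + payload = 14,446 + 19,000 = 33,446 kg.
v_e = Isp · g₀ = 332 × 9.81 = 3256.9 m/s.
Δv = v_e · ln(252,000/33,446) = 3256.9 × ln(7.535) = 3256.9 × 2.0195 ≈ 6577 m/s.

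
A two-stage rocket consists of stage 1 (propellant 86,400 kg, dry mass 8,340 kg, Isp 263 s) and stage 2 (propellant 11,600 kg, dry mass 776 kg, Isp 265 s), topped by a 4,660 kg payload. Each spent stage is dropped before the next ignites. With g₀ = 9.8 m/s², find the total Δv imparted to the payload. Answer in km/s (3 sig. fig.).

Ignition mass of stage 1 = 86,400+8,340 + 11,600+776 + 4,660 = 111,776 kg.
Stage 1: m₀ = 111,776 kg, m_f = 111,776 − 86,400 = 25,376 kg; Δv = 263×9.8×ln(4.405) = 2577.4×1.4827 ≈ 3821 m/s.
Stage 2: m₀ = 17,036 kg, m_f = 17,036 − 11,600 = 5,436 kg; Δv = 265×9.8×ln(3.134) = 2597.0×1.1423 ≈ 2967 m/s.
Total Δv = 3821 + 2967 = 6788 m/s.

Δv ≈ 6.79 km/s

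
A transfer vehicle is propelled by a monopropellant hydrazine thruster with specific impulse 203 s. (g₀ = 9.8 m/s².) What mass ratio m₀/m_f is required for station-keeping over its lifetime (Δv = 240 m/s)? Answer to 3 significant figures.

v_e = Isp · g₀ = 203 × 9.8 = 1989.4 m/s.
From the ideal rocket equation, m₀/m_f = exp(Δv / v_e) = exp(240 / 1989.4) = exp(0.1206) = 1.1282.

mass ratio ≈ 1.13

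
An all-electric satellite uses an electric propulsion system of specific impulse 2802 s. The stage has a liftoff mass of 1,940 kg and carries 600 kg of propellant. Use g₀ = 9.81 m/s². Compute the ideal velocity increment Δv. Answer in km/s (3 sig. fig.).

v_e = Isp · g₀ = 2802 × 9.81 = 27487.6 m/s.
m_f = m₀ − m_prop = 1,940 − 600 = 1,340 kg.
Rocket equation: Δv = v_e · ln(m₀/m_f) = 27487.6 × ln(1.448) = 27487.6 × 0.3700 ≈ 10170.9 m/s.

Δv ≈ 10.2 km/s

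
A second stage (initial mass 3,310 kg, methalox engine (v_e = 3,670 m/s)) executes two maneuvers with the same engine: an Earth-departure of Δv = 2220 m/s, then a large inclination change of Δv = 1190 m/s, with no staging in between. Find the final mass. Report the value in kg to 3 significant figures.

final mass ≈ 1310 kg

After the first burn: m = 3310 × exp(−2220/3670.0) = 3310 × 0.54613 = 1,807.69 kg.
After the second burn: m = 1,807.69 × exp(−1190/3670.0) = 1,807.69 × 0.72307 = 1,307.09 kg.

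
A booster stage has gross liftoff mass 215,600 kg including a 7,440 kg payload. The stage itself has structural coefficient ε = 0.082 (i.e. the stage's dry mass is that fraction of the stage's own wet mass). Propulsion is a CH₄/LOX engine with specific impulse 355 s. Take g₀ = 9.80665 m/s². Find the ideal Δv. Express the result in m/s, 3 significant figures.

Stage wet mass = m₀ − payload = 215,600 − 7,440 = 208,160 kg.
Stage dry mass = ε × stage wet mass = 0.082 × 208,160 = 17,069.1 kg.
Burnout mass m_f = stage dry + payload = 17,069.1 + 7,440 = 24,509.1 kg.
v_e = Isp · g₀ = 355 × 9.80665 = 3481.4 m/s.
From the ideal rocket equation, Δv = v_e · ln(215,600/24,509.1) = 3481.4 × ln(8.797) = 3481.4 × 2.1744 ≈ 7570 m/s.

Δv ≈ 7570 m/s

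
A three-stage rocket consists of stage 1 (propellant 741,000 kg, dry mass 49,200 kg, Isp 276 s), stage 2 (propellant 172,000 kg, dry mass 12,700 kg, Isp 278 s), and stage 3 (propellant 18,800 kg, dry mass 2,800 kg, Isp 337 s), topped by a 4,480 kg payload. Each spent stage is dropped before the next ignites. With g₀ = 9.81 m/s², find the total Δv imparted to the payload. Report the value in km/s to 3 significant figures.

Δv ≈ 12.5 km/s

Ignition mass of stage 1 = 741,000+49,200 + 172,000+12,700 + 18,800+2,800 + 4,480 = 1,000,980 kg.
Stage 1: m₀ = 1,000,980 kg, m_f = 1,000,980 − 741,000 = 259,980 kg; Δv = 276×9.81×ln(3.85) = 2707.6×1.3481 ≈ 3650 m/s.
Stage 2: m₀ = 210,780 kg, m_f = 210,780 − 172,000 = 38,780 kg; Δv = 278×9.81×ln(5.435) = 2727.2×1.6929 ≈ 4617 m/s.
Stage 3: m₀ = 26,080 kg, m_f = 26,080 − 18,800 = 7,280 kg; Δv = 337×9.81×ln(3.582) = 3306.0×1.2760 ≈ 4219 m/s.
Total Δv = 3650 + 4617 + 4219 = 12486 m/s.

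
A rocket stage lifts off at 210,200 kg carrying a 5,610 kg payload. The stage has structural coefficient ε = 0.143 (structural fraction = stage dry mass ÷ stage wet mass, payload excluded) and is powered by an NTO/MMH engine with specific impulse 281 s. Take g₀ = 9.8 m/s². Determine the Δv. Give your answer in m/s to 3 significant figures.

Stage wet mass = m₀ − payload = 210,200 − 5,610 = 204,590 kg.
Stage dry mass = ε × stage wet mass = 0.143 × 204,590 = 29,256.4 kg.
Burnout mass m_f = stage dry + payload = 29,256.4 + 5,610 = 34,866.4 kg.
v_e = Isp · g₀ = 281 × 9.8 = 2753.8 m/s.
Using Δv = v_e ln(m₀/m_f): Δv = v_e · ln(210,200/34,866.4) = 2753.8 × ln(6.029) = 2753.8 × 1.7965 ≈ 4947 m/s.

Δv ≈ 4950 m/s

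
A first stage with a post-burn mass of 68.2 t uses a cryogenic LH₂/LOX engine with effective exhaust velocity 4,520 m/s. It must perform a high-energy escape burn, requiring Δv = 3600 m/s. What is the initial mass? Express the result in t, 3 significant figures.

initial mass ≈ 151 t

m₀/m_f = exp(Δv / v_e) = exp(3600 / 4520.0) = exp(0.7965) = 2.2177.
m₀ = m_f × 2.2177 = 68.2 × 2.2177 = 151.247 t.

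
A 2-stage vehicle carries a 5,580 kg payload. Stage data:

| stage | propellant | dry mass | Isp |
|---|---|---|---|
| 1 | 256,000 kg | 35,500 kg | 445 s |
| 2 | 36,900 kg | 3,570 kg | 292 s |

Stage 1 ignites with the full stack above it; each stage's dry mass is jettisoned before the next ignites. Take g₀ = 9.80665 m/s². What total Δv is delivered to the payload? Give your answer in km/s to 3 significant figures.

Ignition mass of stage 1 = 256,000+35,500 + 36,900+3,570 + 5,580 = 337,550 kg.
Stage 1: m₀ = 337,550 kg, m_f = 337,550 − 256,000 = 81,550 kg; Δv = 445×9.80665×ln(4.139) = 4364.0×1.4205 ≈ 6199 m/s.
Stage 2: m₀ = 46,050 kg, m_f = 46,050 − 36,900 = 9,150 kg; Δv = 292×9.80665×ln(5.033) = 2863.5×1.6160 ≈ 4627 m/s.
Total Δv = 6199 + 4627 = 10826 m/s.

Δv ≈ 10.8 km/s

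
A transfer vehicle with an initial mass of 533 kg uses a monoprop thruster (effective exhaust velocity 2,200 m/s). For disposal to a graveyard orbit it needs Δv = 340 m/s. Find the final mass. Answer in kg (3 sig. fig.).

final mass ≈ 457 kg

m₀/m_f = exp(Δv / v_e) = exp(340 / 2200.0) = exp(0.1545) = 1.1671.
m_f = m₀ / 1.1671 = 533 / 1.1671 = 456.688 kg.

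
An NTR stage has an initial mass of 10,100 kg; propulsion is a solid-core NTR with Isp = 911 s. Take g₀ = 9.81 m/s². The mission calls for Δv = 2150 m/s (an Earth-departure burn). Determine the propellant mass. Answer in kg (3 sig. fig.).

propellant mass ≈ 2160 kg

v_e = Isp · g₀ = 911 × 9.81 = 8936.9 m/s.
m₀/m_f = exp(Δv / v_e) = exp(2150 / 8936.9) = exp(0.2406) = 1.2720.
m_f = 10,100 / 1.2720 = 7,940.25 kg, so propellant = m₀ − m_f = 10,100 − 7,940.25 = 2,159.75 kg.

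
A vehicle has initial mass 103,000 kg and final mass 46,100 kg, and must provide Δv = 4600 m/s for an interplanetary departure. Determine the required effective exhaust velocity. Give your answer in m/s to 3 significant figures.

ln(m₀/m_f) = ln(103000/46100) = ln(2.234) = 0.8039.
v_e = Δv / ln(m₀/m_f) = 4600 / 0.8039 = 5722.0 m/s.

v_e ≈ 5720 m/s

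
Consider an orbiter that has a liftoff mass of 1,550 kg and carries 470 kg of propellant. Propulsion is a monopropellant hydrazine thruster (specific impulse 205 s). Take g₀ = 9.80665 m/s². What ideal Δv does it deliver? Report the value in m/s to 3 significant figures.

Δv ≈ 726 m/s

v_e = Isp · g₀ = 205 × 9.80665 = 2010.4 m/s.
m_f = m₀ − m_prop = 1,550 − 470 = 1,080 kg.
Using Δv = v_e ln(m₀/m_f): Δv = v_e · ln(m₀/m_f) = 2010.4 × ln(1.435) = 2010.4 × 0.3613 ≈ 726.3 m/s.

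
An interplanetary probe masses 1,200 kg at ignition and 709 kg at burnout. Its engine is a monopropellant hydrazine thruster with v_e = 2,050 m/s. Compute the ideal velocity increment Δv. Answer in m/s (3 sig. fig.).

From the ideal rocket equation, Δv = v_e · ln(m₀/m_f) = 2050.0 × ln(1.693) = 2050.0 × 0.5262 ≈ 1078.8 m/s.

Δv ≈ 1080 m/s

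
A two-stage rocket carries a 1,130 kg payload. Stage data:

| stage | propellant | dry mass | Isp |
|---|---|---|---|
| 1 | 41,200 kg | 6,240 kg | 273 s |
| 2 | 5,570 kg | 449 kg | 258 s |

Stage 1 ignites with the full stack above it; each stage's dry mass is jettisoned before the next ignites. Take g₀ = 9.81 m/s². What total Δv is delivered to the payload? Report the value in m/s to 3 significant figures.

Δv ≈ 7590 m/s

Ignition mass of stage 1 = 41,200+6,240 + 5,570+449 + 1,130 = 54,589 kg.
Stage 1: m₀ = 54,589 kg, m_f = 54,589 − 41,200 = 13,389 kg; Δv = 273×9.81×ln(4.077) = 2678.1×1.4054 ≈ 3764 m/s.
Stage 2: m₀ = 7,149 kg, m_f = 7,149 − 5,570 = 1,579 kg; Δv = 258×9.81×ln(4.528) = 2531.0×1.5102 ≈ 3822 m/s.
Total Δv = 3764 + 3822 = 7586 m/s.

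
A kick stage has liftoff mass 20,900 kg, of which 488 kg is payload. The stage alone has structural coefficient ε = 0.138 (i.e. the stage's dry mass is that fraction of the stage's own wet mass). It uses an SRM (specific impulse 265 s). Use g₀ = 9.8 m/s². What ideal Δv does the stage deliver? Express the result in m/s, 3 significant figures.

Δv ≈ 4790 m/s

Stage wet mass = m₀ − payload = 20,900 − 488 = 20,412 kg.
Stage dry mass = ε × stage wet mass = 0.138 × 20,412 = 2,816.86 kg.
Burnout mass m_f = stage dry + payload = 2,816.86 + 488 = 3,304.86 kg.
v_e = Isp · g₀ = 265 × 9.8 = 2597.0 m/s.
Δv = v_e · ln(20,900/3,304.86) = 2597.0 × ln(6.324) = 2597.0 × 1.8444 ≈ 4790 m/s.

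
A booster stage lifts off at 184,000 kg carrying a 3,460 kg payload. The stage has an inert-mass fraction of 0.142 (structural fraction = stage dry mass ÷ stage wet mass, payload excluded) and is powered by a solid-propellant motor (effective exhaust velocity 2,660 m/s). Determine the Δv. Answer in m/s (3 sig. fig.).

Δv ≈ 4910 m/s

Stage wet mass = m₀ − payload = 184,000 − 3,460 = 180,540 kg.
Stage dry mass = ε × stage wet mass = 0.142 × 180,540 = 25,636.7 kg.
Burnout mass m_f = stage dry + payload = 25,636.7 + 3,460 = 29,096.7 kg.
Δv = v_e · ln(184,000/29,096.7) = 2660.0 × ln(6.324) = 2660.0 × 1.8443 ≈ 4906 m/s.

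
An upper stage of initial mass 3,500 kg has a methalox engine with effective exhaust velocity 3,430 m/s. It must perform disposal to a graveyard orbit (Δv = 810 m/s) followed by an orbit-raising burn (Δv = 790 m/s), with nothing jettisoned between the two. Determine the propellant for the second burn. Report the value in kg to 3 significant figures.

After the first burn: m = 3500 × exp(−810/3430.0) = 3500 × 0.78966 = 2,763.81 kg.
After the second burn: m = 2,763.81 × exp(−790/3430.0) = 2,763.81 × 0.79428 = 2,195.24 kg.
Second-burn propellant = 2,763.81 − 2,195.24 = 568.57 kg.

propellant for the second burn ≈ 569 kg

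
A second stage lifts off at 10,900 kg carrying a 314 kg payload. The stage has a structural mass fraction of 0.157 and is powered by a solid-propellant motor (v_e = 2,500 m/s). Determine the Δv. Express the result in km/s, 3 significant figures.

Stage wet mass = m₀ − payload = 10,900 − 314 = 10,586 kg.
Stage dry mass = ε × stage wet mass = 0.157 × 10,586 = 1,662 kg.
Burnout mass m_f = stage dry + payload = 1,662 + 314 = 1,976 kg.
Δv = v_e · ln(10,900/1,976) = 2500.0 × ln(5.516) = 2500.0 × 1.7077 ≈ 4269 m/s.

Δv ≈ 4.27 km/s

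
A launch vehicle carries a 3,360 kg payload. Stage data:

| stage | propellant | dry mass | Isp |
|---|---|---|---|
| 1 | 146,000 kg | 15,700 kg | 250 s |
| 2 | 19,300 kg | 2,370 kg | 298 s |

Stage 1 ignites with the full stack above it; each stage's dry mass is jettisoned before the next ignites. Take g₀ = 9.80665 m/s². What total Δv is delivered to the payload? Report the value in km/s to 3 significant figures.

Δv ≈ 8.04 km/s

Ignition mass of stage 1 = 146,000+15,700 + 19,300+2,370 + 3,360 = 186,730 kg.
Stage 1: m₀ = 186,730 kg, m_f = 186,730 − 146,000 = 40,730 kg; Δv = 250×9.80665×ln(4.585) = 2451.7×1.5227 ≈ 3733 m/s.
Stage 2: m₀ = 25,030 kg, m_f = 25,030 − 19,300 = 5,730 kg; Δv = 298×9.80665×ln(4.368) = 2922.4×1.4744 ≈ 4309 m/s.
Total Δv = 3733 + 4309 = 8042 m/s.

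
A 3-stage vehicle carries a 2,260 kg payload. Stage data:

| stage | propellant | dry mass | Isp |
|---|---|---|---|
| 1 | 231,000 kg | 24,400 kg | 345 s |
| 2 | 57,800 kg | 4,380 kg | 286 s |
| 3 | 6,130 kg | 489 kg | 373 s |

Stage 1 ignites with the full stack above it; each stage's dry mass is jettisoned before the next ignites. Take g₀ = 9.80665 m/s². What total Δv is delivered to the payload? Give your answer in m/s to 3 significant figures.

Δv ≈ 13200 m/s

Ignition mass of stage 1 = 231,000+24,400 + 57,800+4,380 + 6,130+489 + 2,260 = 326,459 kg.
Stage 1: m₀ = 326,459 kg, m_f = 326,459 − 231,000 = 95,459 kg; Δv = 345×9.80665×ln(3.42) = 3383.3×1.2296 ≈ 4160 m/s.
Stage 2: m₀ = 71,059 kg, m_f = 71,059 − 57,800 = 13,259 kg; Δv = 286×9.80665×ln(5.359) = 2804.7×1.6788 ≈ 4709 m/s.
Stage 3: m₀ = 8,879 kg, m_f = 8,879 − 6,130 = 2,749 kg; Δv = 373×9.80665×ln(3.23) = 3657.9×1.1725 ≈ 4289 m/s.
Total Δv = 4160 + 4709 + 4289 = 13158 m/s.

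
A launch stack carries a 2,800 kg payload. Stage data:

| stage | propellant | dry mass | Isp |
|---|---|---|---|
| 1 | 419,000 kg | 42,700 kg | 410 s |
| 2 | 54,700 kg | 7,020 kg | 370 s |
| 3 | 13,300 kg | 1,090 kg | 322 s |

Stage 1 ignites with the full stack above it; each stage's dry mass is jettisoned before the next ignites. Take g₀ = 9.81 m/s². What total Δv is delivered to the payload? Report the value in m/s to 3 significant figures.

Δv ≈ 15000 m/s

Ignition mass of stage 1 = 419,000+42,700 + 54,700+7,020 + 13,300+1,090 + 2,800 = 540,610 kg.
Stage 1: m₀ = 540,610 kg, m_f = 540,610 − 419,000 = 121,610 kg; Δv = 410×9.81×ln(4.445) = 4022.1×1.4919 ≈ 6000 m/s.
Stage 2: m₀ = 78,910 kg, m_f = 78,910 − 54,700 = 24,210 kg; Δv = 370×9.81×ln(3.259) = 3629.7×1.1815 ≈ 4289 m/s.
Stage 3: m₀ = 17,190 kg, m_f = 17,190 − 13,300 = 3,890 kg; Δv = 322×9.81×ln(4.419) = 3158.8×1.4859 ≈ 4694 m/s.
Total Δv = 6000 + 4289 + 4694 = 14983 m/s.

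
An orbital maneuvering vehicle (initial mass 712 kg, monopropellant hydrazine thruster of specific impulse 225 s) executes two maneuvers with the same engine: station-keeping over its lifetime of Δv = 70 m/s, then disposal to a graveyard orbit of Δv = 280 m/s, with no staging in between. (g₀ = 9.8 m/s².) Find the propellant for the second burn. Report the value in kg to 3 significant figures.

v_e = Isp · g₀ = 225 × 9.8 = 2205.0 m/s.
After the first burn: m = 712 × exp(−70/2205.0) = 712 × 0.96875 = 689.75 kg.
After the second burn: m = 689.75 × exp(−280/2205.0) = 689.75 × 0.88075 = 607.497 kg.
Second-burn propellant = 689.75 − 607.497 = 82.253 kg.

propellant for the second burn ≈ 82.3 kg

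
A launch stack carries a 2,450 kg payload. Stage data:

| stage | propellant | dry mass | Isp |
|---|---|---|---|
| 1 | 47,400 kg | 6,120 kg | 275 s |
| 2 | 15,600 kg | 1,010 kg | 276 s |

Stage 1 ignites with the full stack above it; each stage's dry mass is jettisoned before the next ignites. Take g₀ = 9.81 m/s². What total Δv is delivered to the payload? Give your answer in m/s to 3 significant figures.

Ignition mass of stage 1 = 47,400+6,120 + 15,600+1,010 + 2,450 = 72,580 kg.
Stage 1: m₀ = 72,580 kg, m_f = 72,580 − 47,400 = 25,180 kg; Δv = 275×9.81×ln(2.882) = 2697.8×1.0586 ≈ 2856 m/s.
Stage 2: m₀ = 19,060 kg, m_f = 19,060 − 15,600 = 3,460 kg; Δv = 276×9.81×ln(5.509) = 2707.6×1.7063 ≈ 4620 m/s.
Total Δv = 2856 + 4620 = 7476 m/s.

Δv ≈ 7480 m/s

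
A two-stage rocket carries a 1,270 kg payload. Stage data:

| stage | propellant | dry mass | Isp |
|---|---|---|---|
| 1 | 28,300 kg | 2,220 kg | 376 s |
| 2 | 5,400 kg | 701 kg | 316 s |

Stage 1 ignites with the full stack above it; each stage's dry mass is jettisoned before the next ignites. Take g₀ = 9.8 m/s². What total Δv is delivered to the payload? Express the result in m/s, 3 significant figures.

Ignition mass of stage 1 = 28,300+2,220 + 5,400+701 + 1,270 = 37,891 kg.
Stage 1: m₀ = 37,891 kg, m_f = 37,891 − 28,300 = 9,591 kg; Δv = 376×9.8×ln(3.951) = 3684.8×1.3739 ≈ 5063 m/s.
Stage 2: m₀ = 7,371 kg, m_f = 7,371 − 5,400 = 1,971 kg; Δv = 316×9.8×ln(3.74) = 3096.8×1.3190 ≈ 4085 m/s.
Total Δv = 5063 + 4085 = 9148 m/s.

Δv ≈ 9150 m/s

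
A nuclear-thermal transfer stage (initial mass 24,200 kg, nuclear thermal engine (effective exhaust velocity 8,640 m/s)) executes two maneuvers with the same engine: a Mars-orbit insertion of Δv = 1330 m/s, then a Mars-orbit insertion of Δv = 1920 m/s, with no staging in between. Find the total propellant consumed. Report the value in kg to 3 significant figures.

After the first burn: m = 24200 × exp(−1330/8640.0) = 24200 × 0.85733 = 20,747.4 kg.
After the second burn: m = 20,747.4 × exp(−1920/8640.0) = 20,747.4 × 0.80074 = 16,613.3 kg.
Total propellant = m₀ − m_final = 24200 − 16,613.3 = 7,586.7 kg.

total propellant consumed ≈ 7590 kg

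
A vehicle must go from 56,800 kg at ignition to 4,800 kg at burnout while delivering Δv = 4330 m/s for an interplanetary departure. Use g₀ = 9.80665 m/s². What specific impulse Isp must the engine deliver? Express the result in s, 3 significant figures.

Isp ≈ 179 s

ln(m₀/m_f) = ln(56800/4800) = ln(11.83) = 2.4709.
By the Tsiolkovsky rocket equation, v_e = Δv / ln(m₀/m_f) = 4330 / 2.4709 = 1752.4 m/s.
Isp = v_e / g₀ = 1752.4 / 9.80665 = 178.7 s.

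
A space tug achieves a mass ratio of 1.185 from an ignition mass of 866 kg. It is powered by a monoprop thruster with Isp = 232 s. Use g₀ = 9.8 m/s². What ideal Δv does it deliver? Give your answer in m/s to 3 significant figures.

v_e = Isp · g₀ = 232 × 9.8 = 2273.6 m/s.
By the Tsiolkovsky rocket equation, Δv = v_e · ln(1.185) = 2273.6 × 0.1697 ≈ 385.9 m/s.

Δv ≈ 386 m/s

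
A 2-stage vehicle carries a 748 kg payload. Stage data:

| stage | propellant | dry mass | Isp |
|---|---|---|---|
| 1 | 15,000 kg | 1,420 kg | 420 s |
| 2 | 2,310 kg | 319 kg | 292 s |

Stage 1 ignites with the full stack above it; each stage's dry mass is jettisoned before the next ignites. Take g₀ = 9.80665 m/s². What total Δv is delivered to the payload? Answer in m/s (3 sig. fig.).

Δv ≈ 9140 m/s

Ignition mass of stage 1 = 15,000+1,420 + 2,310+319 + 748 = 19,797 kg.
Stage 1: m₀ = 19,797 kg, m_f = 19,797 − 15,000 = 4,797 kg; Δv = 420×9.80665×ln(4.127) = 4118.8×1.4175 ≈ 5839 m/s.
Stage 2: m₀ = 3,377 kg, m_f = 3,377 − 2,310 = 1,067 kg; Δv = 292×9.80665×ln(3.165) = 2863.5×1.1521 ≈ 3299 m/s.
Total Δv = 5839 + 3299 = 9138 m/s.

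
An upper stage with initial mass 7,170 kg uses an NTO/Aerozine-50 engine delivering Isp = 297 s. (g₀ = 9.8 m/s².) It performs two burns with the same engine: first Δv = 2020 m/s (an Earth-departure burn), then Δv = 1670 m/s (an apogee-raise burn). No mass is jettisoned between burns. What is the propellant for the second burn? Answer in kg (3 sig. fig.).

propellant for the second burn ≈ 1560 kg

v_e = Isp · g₀ = 297 × 9.8 = 2910.6 m/s.
After the first burn: m = 7170 × exp(−2020/2910.6) = 7170 × 0.49957 = 3,581.92 kg.
After the second burn: m = 3,581.92 × exp(−1670/2910.6) = 3,581.92 × 0.56340 = 2,018.05 kg.
Second-burn propellant = 3,581.92 − 2,018.05 = 1,563.87 kg.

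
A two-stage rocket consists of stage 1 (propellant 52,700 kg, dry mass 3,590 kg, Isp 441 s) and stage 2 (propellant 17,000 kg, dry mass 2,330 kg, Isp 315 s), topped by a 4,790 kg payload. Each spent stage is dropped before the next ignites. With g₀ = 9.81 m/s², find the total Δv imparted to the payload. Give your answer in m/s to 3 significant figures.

Δv ≈ 8380 m/s

Ignition mass of stage 1 = 52,700+3,590 + 17,000+2,330 + 4,790 = 80,410 kg.
Stage 1: m₀ = 80,410 kg, m_f = 80,410 − 52,700 = 27,710 kg; Δv = 441×9.81×ln(2.902) = 4326.2×1.0653 ≈ 4609 m/s.
Stage 2: m₀ = 24,120 kg, m_f = 24,120 − 17,000 = 7,120 kg; Δv = 315×9.81×ln(3.388) = 3090.2×1.2201 ≈ 3770 m/s.
Total Δv = 4609 + 3770 = 8379 m/s.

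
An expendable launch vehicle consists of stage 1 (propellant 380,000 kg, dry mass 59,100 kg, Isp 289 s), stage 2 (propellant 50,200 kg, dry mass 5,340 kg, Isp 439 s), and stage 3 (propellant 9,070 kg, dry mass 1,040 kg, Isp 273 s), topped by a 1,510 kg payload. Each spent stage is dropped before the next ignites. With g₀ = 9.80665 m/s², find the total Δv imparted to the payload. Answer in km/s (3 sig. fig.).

Ignition mass of stage 1 = 380,000+59,100 + 50,200+5,340 + 9,070+1,040 + 1,510 = 506,260 kg.
Stage 1: m₀ = 506,260 kg, m_f = 506,260 − 380,000 = 126,260 kg; Δv = 289×9.80665×ln(4.01) = 2834.1×1.3887 ≈ 3936 m/s.
Stage 2: m₀ = 67,160 kg, m_f = 67,160 − 50,200 = 16,960 kg; Δv = 439×9.80665×ln(3.96) = 4305.1×1.3762 ≈ 5925 m/s.
Stage 3: m₀ = 11,620 kg, m_f = 11,620 − 9,070 = 2,550 kg; Δv = 273×9.80665×ln(4.557) = 2677.2×1.5166 ≈ 4060 m/s.
Total Δv = 3936 + 5925 + 4060 = 13921 m/s.

Δv ≈ 13.9 km/s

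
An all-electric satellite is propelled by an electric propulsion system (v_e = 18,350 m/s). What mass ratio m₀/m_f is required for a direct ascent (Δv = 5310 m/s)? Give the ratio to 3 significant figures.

Rocket equation: m₀/m_f = exp(Δv / v_e) = exp(5310 / 18350.0) = exp(0.2894) = 1.3356.

mass ratio ≈ 1.34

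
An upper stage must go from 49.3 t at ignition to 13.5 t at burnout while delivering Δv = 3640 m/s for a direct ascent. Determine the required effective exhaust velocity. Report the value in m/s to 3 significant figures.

ln(m₀/m_f) = ln(49300/13500) = ln(3.652) = 1.2952.
Rocket equation: v_e = Δv / ln(m₀/m_f) = 3640 / 1.2952 = 2810.3 m/s.

v_e ≈ 2810 m/s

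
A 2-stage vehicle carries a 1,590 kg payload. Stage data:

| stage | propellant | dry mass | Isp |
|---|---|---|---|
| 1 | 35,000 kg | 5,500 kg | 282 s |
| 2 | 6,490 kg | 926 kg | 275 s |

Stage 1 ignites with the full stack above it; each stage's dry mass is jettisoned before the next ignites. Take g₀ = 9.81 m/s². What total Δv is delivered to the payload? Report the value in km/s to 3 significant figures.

Δv ≈ 6.84 km/s

Ignition mass of stage 1 = 35,000+5,500 + 6,490+926 + 1,590 = 49,506 kg.
Stage 1: m₀ = 49,506 kg, m_f = 49,506 − 35,000 = 14,506 kg; Δv = 282×9.81×ln(3.413) = 2766.4×1.2275 ≈ 3396 m/s.
Stage 2: m₀ = 9,006 kg, m_f = 9,006 − 6,490 = 2,516 kg; Δv = 275×9.81×ln(3.579) = 2697.8×1.2752 ≈ 3440 m/s.
Total Δv = 3396 + 3440 = 6836 m/s.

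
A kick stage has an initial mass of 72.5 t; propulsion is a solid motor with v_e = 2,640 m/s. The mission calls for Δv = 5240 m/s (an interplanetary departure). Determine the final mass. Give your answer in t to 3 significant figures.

final mass ≈ 9.96 t

Rocket equation: m₀/m_f = exp(Δv / v_e) = exp(5240 / 2640.0) = exp(1.9848) = 7.2779.
m_f = m₀ / 7.2779 = 72.5 / 7.2779 = 9.96166 t.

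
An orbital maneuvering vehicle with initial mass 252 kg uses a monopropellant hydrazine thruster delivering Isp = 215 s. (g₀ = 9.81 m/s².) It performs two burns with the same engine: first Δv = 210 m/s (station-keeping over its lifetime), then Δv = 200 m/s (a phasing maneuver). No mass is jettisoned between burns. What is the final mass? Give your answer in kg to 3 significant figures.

final mass ≈ 207 kg

v_e = Isp · g₀ = 215 × 9.81 = 2109.2 m/s.
After the first burn: m = 252 × exp(−210/2109.2) = 252 × 0.90523 = 228.118 kg.
After the second burn: m = 228.118 × exp(−200/2109.2) = 228.118 × 0.90953 = 207.48 kg.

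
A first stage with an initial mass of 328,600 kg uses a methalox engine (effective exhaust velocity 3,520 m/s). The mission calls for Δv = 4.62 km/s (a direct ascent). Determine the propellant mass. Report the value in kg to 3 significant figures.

Using Δv = v_e ln(m₀/m_f): m₀/m_f = exp(Δv / v_e) = exp(4620 / 3520.0) = exp(1.3125) = 3.7155.
m_f = 328,600 / 3.7155 = 88,440.3 kg, so propellant = m₀ − m_f = 328,600 − 88,440.3 = 240,159.7 kg.

propellant mass ≈ 240000 kg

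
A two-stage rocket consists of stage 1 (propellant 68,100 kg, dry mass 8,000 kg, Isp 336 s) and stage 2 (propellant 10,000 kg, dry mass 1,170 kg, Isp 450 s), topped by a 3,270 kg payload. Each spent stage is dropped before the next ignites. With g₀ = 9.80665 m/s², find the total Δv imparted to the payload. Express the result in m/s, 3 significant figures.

Δv ≈ 9800 m/s

Ignition mass of stage 1 = 68,100+8,000 + 10,000+1,170 + 3,270 = 90,540 kg.
Stage 1: m₀ = 90,540 kg, m_f = 90,540 − 68,100 = 22,440 kg; Δv = 336×9.80665×ln(4.035) = 3295.0×1.3949 ≈ 4596 m/s.
Stage 2: m₀ = 14,440 kg, m_f = 14,440 − 10,000 = 4,440 kg; Δv = 450×9.80665×ln(3.252) = 4413.0×1.1793 ≈ 5204 m/s.
Total Δv = 4596 + 5204 = 9800 m/s.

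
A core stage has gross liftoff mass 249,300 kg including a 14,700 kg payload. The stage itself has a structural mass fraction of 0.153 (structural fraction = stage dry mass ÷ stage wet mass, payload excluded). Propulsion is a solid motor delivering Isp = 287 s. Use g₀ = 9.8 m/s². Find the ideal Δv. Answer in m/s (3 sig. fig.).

Δv ≈ 4490 m/s

Stage wet mass = m₀ − payload = 249,300 − 14,700 = 234,600 kg.
Stage dry mass = ε × stage wet mass = 0.153 × 234,600 = 35,893.8 kg.
Burnout mass m_f = stage dry + payload = 35,893.8 + 14,700 = 50,593.8 kg.
v_e = Isp · g₀ = 287 × 9.8 = 2812.6 m/s.
Using Δv = v_e ln(m₀/m_f): Δv = v_e · ln(249,300/50,593.8) = 2812.6 × ln(4.927) = 2812.6 × 1.5948 ≈ 4486 m/s.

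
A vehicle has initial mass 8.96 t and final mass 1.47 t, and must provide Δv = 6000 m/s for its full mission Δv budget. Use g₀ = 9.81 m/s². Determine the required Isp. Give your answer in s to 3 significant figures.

Isp ≈ 338 s

ln(m₀/m_f) = ln(8960/1470) = ln(6.095) = 1.8075.
v_e = Δv / ln(m₀/m_f) = 6000 / 1.8075 = 3319.5 m/s.
Isp = v_e / g₀ = 3319.5 / 9.81 = 338.4 s.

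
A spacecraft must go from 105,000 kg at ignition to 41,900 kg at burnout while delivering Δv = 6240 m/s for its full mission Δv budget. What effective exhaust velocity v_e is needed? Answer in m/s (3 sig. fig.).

ln(m₀/m_f) = ln(105000/41900) = ln(2.506) = 0.9187.
Using Δv = v_e ln(m₀/m_f): v_e = Δv / ln(m₀/m_f) = 6240 / 0.9187 = 6792.4 m/s.

v_e ≈ 6790 m/s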